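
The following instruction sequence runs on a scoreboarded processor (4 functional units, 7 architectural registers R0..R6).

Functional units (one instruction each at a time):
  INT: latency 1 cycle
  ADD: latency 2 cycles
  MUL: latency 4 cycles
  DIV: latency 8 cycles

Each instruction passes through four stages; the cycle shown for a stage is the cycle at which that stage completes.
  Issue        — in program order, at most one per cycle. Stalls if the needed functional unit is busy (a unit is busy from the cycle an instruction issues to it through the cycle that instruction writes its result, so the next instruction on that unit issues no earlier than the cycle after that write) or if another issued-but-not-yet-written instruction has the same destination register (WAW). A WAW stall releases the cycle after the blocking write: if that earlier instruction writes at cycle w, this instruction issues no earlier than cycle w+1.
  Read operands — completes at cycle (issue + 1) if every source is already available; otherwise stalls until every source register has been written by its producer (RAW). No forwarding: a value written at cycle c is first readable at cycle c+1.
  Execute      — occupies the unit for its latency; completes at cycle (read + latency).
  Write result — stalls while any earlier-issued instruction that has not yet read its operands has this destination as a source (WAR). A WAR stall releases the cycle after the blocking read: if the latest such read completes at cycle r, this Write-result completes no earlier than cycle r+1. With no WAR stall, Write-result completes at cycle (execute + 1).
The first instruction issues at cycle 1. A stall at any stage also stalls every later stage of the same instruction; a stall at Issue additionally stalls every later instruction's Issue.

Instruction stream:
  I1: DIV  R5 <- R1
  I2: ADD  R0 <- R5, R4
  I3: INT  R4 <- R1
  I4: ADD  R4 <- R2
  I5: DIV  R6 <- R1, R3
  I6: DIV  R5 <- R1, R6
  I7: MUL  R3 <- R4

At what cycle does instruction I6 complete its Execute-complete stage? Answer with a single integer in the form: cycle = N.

cycle = 37

  I1 | 1 | 2 | 10 | 11
  I2 | 2 | 12 | 14 | 15   RAW R5: wait I1 write@11
  I3 | 3 | 4 | 5 | 13   WAR R4: wait I2 read@12
  I4 | 16 | 17 | 19 | 20   struct: ADD busy until I2 writes@15
  I5 | 17 | 18 | 26 | 27
  I6 | 28 | 29 | 37 | 38   struct: DIV busy until I5 writes@27
  I7 | 29 | 30 | 34 | 35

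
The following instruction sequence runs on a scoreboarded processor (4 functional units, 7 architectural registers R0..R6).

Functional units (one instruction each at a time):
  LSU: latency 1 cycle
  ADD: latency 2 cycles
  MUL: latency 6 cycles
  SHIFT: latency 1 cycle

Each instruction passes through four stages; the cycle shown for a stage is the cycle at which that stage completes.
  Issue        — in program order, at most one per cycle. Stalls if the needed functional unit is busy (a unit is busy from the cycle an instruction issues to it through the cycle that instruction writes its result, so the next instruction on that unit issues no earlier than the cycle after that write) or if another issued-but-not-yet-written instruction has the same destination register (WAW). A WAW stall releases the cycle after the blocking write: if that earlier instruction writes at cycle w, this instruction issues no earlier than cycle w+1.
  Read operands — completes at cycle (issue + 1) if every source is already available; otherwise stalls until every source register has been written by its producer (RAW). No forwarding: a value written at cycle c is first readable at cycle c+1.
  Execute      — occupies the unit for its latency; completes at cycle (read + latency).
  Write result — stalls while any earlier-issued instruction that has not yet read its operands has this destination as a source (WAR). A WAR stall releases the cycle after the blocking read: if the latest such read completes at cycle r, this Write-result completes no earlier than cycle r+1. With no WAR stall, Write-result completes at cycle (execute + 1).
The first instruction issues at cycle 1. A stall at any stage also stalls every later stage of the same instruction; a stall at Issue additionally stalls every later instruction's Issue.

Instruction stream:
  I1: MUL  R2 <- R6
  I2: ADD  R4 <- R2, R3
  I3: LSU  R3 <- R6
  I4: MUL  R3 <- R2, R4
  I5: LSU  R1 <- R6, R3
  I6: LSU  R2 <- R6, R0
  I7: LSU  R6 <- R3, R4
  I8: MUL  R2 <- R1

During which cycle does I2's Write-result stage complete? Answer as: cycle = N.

cycle = 13

t=1  I1 issues→MUL
t=2  I1 reads; I2 issues→ADD
t=3  I3 issues→LSU
t=4  I3 reads
t=5  I3 exec-done
t=8  I1 exec-done
t=9  I1 writes R2
t=10  I2 reads
t=11  I3 writes R3
t=12  I2 exec-done; I4 issues→MUL
t=13  I2 writes R4; I5 issues→LSU
t=14  I4 reads
t=20  I4 exec-done
t=21  I4 writes R3
t=22  I5 reads
t=23  I5 exec-done
t=24  I5 writes R1
t=25  I6 issues→LSU
t=26  I6 reads
t=27  I6 exec-done
t=28  I6 writes R2
t=29  I7 issues→LSU
t=30  I7 reads; I8 issues→MUL
t=31  I7 exec-done; I8 reads
t=32  I7 writes R6
t=37  I8 exec-done
t=38  I8 writes R2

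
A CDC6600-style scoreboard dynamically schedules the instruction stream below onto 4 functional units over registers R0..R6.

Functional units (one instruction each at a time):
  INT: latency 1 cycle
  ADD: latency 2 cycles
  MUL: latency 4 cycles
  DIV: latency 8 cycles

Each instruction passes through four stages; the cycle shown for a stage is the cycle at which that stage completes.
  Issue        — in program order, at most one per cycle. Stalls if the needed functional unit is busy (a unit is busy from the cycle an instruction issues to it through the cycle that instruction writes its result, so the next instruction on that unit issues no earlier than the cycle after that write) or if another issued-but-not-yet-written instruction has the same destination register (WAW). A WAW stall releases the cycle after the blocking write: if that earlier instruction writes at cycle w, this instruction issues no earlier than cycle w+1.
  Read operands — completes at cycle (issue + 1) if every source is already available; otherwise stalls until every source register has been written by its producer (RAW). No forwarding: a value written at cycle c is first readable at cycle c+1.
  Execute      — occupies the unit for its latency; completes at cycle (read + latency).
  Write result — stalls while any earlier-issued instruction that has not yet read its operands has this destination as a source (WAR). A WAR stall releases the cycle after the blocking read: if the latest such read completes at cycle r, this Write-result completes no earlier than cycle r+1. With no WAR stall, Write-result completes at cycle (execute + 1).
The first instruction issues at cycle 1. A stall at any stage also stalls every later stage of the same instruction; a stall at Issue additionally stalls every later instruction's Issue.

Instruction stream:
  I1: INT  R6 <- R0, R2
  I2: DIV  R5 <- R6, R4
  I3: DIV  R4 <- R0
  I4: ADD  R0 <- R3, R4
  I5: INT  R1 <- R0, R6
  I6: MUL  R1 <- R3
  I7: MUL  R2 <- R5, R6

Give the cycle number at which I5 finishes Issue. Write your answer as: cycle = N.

t=1  I1 issues→INT
t=2  I1 reads; I2 issues→DIV
t=3  I1 exec-done
t=4  I1 writes R6
t=5  I2 reads
t=13  I2 exec-done
t=14  I2 writes R5
t=15  I3 issues→DIV
t=16  I3 reads; I4 issues→ADD
t=17  I5 issues→INT
t=24  I3 exec-done
t=25  I3 writes R4
t=26  I4 reads
t=28  I4 exec-done
t=29  I4 writes R0
t=30  I5 reads
t=31  I5 exec-done
t=32  I5 writes R1
t=33  I6 issues→MUL
t=34  I6 reads
t=38  I6 exec-done
t=39  I6 writes R1
t=40  I7 issues→MUL
t=41  I7 reads
t=45  I7 exec-done
t=46  I7 writes R2

cycle = 17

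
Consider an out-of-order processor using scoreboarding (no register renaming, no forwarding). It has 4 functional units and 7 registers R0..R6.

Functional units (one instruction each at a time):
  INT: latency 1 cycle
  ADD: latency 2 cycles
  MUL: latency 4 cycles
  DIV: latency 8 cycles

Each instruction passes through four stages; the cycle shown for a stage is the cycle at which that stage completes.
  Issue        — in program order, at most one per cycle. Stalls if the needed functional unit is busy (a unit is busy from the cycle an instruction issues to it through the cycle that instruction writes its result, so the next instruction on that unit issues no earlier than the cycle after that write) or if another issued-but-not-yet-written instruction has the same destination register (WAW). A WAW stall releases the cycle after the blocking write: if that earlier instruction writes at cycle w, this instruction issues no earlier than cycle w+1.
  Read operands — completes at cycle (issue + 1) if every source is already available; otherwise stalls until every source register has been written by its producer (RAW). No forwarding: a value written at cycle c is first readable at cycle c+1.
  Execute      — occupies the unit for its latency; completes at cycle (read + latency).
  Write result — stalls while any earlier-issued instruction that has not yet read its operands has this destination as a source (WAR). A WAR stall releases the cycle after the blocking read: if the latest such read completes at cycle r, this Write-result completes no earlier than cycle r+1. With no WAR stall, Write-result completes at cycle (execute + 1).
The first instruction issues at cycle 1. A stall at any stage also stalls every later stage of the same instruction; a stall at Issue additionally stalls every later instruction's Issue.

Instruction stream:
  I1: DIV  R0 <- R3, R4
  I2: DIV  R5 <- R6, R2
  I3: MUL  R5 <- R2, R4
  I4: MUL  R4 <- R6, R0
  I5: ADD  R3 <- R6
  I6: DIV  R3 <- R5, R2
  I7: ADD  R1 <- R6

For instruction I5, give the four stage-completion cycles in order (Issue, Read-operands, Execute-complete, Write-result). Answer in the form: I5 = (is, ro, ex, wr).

[I1] 1/2/10/11
[I2] 12/13/21/22  (struct: DIV busy until I1 writes@11)
[I3] 23/24/28/29  (WAW R5: wait I2 write@22)
[I4] 30/31/35/36  (struct: MUL busy until I3 writes@29)
[I5] 31/32/34/35
[I6] 36/37/45/46  (WAW R3: wait I5 write@35)
[I7] 37/38/40/41

I5 = (31, 32, 34, 35)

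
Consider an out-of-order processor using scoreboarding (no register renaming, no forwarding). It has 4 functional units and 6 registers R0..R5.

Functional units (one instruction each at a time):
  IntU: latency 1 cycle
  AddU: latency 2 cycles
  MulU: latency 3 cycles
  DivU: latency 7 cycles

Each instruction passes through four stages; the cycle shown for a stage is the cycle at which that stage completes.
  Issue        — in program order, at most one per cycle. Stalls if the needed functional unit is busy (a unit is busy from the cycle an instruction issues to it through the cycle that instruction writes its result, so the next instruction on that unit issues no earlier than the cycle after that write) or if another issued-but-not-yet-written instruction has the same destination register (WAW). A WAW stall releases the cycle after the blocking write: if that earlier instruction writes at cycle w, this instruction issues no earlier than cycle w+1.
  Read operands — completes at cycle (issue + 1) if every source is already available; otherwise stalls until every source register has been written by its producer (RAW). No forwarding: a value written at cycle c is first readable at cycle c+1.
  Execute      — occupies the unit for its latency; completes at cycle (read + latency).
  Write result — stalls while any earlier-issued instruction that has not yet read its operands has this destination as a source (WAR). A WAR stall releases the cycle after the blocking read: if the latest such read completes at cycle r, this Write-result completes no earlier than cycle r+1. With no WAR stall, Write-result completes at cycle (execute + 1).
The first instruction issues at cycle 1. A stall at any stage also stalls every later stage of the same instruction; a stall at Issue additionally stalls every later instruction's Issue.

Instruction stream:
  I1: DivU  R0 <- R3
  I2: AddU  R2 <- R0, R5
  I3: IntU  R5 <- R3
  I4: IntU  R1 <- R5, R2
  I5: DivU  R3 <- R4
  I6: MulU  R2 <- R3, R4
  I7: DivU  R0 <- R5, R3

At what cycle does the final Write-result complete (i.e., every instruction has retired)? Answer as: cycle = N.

cycle = 33

[1] I1 dispatched to DivU
[2] I1 operands ready, I2 dispatched to AddU
[3] I3 dispatched to IntU
[4] I3 operands ready
[5] I3 complete
[9] I1 complete
[10] R0←I1
[11] I2 operands ready
[12] R5←I3
[13] I2 complete, I4 dispatched to IntU
[14] R2←I2, I5 dispatched to DivU
[15] I4 operands ready, I5 operands ready, I6 dispatched to MulU
[16] I4 complete
[17] R1←I4
[22] I5 complete
[23] R3←I5
[24] I6 operands ready, I7 dispatched to DivU
[25] I7 operands ready
[27] I6 complete
[28] R2←I6
[32] I7 complete
[33] R0←I7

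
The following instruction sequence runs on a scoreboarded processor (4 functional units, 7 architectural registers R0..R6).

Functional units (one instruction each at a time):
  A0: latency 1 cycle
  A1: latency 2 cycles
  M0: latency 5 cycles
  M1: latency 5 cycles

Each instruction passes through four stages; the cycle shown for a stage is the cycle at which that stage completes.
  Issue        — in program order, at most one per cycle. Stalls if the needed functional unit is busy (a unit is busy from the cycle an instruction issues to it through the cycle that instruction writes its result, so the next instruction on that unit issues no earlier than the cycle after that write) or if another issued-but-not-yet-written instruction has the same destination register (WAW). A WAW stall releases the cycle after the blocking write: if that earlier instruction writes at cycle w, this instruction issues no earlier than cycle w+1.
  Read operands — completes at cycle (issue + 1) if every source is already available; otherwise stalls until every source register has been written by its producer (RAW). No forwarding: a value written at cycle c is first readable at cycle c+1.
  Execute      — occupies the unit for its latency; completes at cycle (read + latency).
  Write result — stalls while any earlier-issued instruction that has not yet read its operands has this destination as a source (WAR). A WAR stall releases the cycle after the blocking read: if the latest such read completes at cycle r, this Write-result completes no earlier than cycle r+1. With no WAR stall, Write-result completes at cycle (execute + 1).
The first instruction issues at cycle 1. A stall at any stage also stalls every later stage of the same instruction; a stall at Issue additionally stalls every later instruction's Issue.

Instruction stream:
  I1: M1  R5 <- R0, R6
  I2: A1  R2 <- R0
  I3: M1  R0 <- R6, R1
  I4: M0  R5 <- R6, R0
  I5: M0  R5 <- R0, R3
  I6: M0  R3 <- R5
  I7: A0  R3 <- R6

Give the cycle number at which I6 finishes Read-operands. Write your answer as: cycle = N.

cycle = 33

cycle 1: I1 dispatched to M1
cycle 2: I1 operands ready; I2 dispatched to A1
cycle 3: I2 operands ready
cycle 5: I2 complete
cycle 6: R2←I2
cycle 7: I1 complete
cycle 8: R5←I1
cycle 9: I3 dispatched to M1
cycle 10: I3 operands ready; I4 dispatched to M0
cycle 15: I3 complete
cycle 16: R0←I3
cycle 17: I4 operands ready
cycle 22: I4 complete
cycle 23: R5←I4
cycle 24: I5 dispatched to M0
cycle 25: I5 operands ready
cycle 30: I5 complete
cycle 31: R5←I5
cycle 32: I6 dispatched to M0
cycle 33: I6 operands ready
cycle 38: I6 complete
cycle 39: R3←I6
cycle 40: I7 dispatched to A0
cycle 41: I7 operands ready
cycle 42: I7 complete
cycle 43: R3←I7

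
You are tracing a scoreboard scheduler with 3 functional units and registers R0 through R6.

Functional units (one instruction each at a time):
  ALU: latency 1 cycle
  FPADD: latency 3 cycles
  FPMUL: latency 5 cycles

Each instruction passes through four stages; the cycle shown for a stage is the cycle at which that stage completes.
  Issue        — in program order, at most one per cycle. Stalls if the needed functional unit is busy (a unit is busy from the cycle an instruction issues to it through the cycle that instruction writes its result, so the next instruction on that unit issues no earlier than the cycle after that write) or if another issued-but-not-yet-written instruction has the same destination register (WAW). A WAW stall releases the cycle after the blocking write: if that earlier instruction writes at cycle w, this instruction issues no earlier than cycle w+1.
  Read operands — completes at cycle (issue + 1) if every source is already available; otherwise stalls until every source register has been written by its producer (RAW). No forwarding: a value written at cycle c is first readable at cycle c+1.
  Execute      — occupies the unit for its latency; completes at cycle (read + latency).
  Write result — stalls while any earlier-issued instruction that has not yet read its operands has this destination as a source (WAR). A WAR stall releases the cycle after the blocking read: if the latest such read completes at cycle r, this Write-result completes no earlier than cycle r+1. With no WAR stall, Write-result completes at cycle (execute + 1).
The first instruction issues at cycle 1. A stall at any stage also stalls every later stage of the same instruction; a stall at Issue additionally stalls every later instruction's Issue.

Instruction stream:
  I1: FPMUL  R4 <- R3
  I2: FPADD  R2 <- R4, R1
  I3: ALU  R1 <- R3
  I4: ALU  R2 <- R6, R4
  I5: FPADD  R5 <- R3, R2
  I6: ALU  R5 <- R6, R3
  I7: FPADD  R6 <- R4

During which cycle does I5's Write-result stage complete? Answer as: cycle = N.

[I1] 1/2/7/8
[I2] 2/9/12/13  (RAW R4: wait I1 write@8)
[I3] 3/4/5/10  (WAR R1: wait I2 read@9)
[I4] 14/15/16/17  (WAW R2: wait I2 write@13)
[I5] 15/18/21/22  (RAW R2: wait I4 write@17)
[I6] 23/24/25/26  (WAW R5: wait I5 write@22)
[I7] 24/25/28/29

cycle = 22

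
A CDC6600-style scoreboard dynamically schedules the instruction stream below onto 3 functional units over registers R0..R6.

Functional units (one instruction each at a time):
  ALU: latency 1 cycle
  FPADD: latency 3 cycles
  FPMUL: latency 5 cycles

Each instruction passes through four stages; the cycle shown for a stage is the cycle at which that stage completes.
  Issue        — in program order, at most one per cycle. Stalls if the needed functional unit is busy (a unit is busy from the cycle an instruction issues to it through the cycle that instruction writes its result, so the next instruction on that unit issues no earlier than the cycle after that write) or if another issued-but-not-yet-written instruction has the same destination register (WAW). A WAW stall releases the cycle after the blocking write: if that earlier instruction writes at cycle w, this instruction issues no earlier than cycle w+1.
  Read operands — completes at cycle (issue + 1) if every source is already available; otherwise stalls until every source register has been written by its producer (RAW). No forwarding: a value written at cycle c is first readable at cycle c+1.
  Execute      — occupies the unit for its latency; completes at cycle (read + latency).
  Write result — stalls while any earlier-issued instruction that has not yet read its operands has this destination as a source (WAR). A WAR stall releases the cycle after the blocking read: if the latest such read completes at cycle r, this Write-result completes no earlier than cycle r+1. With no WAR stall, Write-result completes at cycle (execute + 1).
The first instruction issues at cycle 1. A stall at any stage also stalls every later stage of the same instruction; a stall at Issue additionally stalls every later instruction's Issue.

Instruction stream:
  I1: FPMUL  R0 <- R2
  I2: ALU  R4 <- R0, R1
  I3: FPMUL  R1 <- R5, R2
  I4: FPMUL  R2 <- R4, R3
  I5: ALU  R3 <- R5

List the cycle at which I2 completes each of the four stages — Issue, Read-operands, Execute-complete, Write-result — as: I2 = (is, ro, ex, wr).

I1  is:1  ro:2  ex:7  wr:8
I2  is:2  ro:9  ex:10  wr:11  — RAW R0: wait I1 write@8
I3  is:9  ro:10  ex:15  wr:16  — struct: FPMUL busy until I1 writes@8
I4  is:17  ro:18  ex:23  wr:24  — struct: FPMUL busy until I3 writes@16
I5  is:18  ro:19  ex:20  wr:21

I2 = (2, 9, 10, 11)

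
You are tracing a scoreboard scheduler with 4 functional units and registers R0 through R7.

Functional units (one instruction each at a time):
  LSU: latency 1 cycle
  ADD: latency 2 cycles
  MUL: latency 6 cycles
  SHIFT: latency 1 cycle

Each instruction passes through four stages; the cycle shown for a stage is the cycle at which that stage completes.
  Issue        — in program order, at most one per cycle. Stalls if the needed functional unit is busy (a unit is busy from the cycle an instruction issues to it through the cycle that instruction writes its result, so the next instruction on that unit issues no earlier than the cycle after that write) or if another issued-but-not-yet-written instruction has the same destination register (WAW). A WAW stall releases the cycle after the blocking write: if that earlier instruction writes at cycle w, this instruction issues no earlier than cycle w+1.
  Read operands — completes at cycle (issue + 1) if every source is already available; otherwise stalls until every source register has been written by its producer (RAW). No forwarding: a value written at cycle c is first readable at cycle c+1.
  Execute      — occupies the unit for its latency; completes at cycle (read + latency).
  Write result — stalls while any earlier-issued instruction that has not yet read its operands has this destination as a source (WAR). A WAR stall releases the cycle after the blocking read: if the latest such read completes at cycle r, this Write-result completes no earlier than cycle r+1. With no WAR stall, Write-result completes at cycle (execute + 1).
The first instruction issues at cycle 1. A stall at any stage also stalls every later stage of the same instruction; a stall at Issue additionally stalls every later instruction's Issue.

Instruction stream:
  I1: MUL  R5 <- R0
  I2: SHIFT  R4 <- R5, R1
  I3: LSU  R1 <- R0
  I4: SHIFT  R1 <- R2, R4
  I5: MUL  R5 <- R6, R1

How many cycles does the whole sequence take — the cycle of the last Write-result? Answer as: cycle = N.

cycle = 24

cycle 1: I1→MUL
cycle 2: I1 RO · I2→SHIFT
cycle 3: I3→LSU
cycle 4: I3 RO
cycle 5: I3 EX
cycle 8: I1 EX
cycle 9: I1 WR R5
cycle 10: I2 RO
cycle 11: I2 EX · I3 WR R1
cycle 12: I2 WR R4
cycle 13: I4→SHIFT
cycle 14: I4 RO · I5→MUL
cycle 15: I4 EX
cycle 16: I4 WR R1
cycle 17: I5 RO
cycle 23: I5 EX
cycle 24: I5 WR R5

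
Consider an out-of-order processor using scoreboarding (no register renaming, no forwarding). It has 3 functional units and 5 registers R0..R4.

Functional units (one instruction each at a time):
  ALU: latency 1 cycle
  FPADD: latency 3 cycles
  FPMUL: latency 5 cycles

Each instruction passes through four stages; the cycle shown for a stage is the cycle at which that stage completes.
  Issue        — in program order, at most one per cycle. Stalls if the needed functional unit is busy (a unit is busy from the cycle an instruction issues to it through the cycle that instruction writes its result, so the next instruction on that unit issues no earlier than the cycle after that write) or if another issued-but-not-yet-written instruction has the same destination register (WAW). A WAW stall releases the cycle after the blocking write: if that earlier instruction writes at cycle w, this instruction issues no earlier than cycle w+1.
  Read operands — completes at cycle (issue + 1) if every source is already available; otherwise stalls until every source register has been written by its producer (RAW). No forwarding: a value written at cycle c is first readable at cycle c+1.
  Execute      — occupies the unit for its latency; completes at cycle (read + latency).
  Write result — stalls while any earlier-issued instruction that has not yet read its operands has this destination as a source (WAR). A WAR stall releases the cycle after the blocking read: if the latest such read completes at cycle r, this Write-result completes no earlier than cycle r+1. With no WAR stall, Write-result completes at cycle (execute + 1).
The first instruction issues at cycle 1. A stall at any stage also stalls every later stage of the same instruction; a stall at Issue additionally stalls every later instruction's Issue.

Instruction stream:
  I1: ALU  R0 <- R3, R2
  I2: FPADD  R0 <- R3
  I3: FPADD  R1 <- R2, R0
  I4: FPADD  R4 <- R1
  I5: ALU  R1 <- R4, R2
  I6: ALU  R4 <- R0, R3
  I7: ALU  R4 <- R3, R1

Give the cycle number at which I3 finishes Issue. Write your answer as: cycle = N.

cycle = 11

I1: IS=1 RO=2 EX=3 WR=4
I2: IS=5 RO=6 EX=9 WR=10  [WAW R0: wait I1 write@4]
I3: IS=11 RO=12 EX=15 WR=16  [struct: FPADD busy until I2 writes@10]
I4: IS=17 RO=18 EX=21 WR=22  [struct: FPADD busy until I3 writes@16]
I5: IS=18 RO=23 EX=24 WR=25  [RAW R4: wait I4 write@22]
I6: IS=26 RO=27 EX=28 WR=29  [struct: ALU busy until I5 writes@25]
I7: IS=30 RO=31 EX=32 WR=33  [struct: ALU busy until I6 writes@29]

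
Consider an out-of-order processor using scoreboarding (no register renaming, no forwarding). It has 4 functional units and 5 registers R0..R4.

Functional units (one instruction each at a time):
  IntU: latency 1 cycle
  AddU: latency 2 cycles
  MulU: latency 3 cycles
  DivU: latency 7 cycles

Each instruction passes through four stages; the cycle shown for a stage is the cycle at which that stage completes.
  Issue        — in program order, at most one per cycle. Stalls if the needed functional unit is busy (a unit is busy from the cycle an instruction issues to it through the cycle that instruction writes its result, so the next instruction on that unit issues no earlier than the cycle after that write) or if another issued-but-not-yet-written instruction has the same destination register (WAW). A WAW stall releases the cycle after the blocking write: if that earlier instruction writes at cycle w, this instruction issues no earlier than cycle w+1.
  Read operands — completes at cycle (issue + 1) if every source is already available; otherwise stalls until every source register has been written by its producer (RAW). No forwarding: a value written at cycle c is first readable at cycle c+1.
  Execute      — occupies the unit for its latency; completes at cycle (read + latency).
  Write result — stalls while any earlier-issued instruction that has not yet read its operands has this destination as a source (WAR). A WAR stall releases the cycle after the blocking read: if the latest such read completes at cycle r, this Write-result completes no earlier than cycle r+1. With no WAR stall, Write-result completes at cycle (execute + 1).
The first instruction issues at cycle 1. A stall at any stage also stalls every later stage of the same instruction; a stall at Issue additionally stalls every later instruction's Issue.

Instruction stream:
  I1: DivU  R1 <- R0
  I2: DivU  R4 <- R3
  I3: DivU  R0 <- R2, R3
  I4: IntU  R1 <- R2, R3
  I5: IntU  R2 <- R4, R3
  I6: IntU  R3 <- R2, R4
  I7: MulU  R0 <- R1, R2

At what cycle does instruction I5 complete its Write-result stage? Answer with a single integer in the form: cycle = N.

[I1] 1/2/9/10
[I2] 11/12/19/20  (struct: DivU busy until I1 writes@10)
[I3] 21/22/29/30  (struct: DivU busy until I2 writes@20)
[I4] 22/23/24/25
[I5] 26/27/28/29  (struct: IntU busy until I4 writes@25)
[I6] 30/31/32/33  (struct: IntU busy until I5 writes@29)
[I7] 31/32/35/36

cycle = 29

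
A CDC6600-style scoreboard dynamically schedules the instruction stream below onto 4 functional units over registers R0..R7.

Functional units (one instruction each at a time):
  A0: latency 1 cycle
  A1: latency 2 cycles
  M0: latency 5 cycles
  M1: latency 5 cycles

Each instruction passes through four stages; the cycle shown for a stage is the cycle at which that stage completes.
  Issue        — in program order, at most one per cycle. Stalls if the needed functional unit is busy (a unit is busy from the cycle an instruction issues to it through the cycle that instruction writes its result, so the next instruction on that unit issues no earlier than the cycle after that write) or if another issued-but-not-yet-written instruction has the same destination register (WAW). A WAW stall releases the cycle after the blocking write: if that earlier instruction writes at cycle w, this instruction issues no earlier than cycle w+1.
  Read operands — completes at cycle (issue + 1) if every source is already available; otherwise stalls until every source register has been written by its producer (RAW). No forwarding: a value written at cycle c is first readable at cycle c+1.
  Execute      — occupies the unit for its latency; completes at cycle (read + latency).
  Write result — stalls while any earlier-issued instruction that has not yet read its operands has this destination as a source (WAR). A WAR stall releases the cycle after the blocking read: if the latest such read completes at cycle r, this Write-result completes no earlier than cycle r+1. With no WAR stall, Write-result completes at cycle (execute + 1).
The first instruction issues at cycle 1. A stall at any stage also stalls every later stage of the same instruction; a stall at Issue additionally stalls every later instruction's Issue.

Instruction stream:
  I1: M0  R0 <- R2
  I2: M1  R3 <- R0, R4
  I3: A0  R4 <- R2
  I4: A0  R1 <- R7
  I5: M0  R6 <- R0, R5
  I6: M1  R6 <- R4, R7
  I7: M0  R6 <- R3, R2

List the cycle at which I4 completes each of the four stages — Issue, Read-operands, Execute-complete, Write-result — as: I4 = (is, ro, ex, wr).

1) issue 1, read 2, done 7, write 8
2) issue 2, read 9, done 14, write 15  <RAW R0: wait I1 write@8>
3) issue 3, read 4, done 5, write 10  <WAR R4: wait I2 read@9>
4) issue 11, read 12, done 13, write 14  <struct: A0 busy until I3 writes@10>
5) issue 12, read 13, done 18, write 19
6) issue 20, read 21, done 26, write 27  <WAW R6: wait I5 write@19>
7) issue 28, read 29, done 34, write 35  <WAW R6: wait I6 write@27>

I4 = (11, 12, 13, 14)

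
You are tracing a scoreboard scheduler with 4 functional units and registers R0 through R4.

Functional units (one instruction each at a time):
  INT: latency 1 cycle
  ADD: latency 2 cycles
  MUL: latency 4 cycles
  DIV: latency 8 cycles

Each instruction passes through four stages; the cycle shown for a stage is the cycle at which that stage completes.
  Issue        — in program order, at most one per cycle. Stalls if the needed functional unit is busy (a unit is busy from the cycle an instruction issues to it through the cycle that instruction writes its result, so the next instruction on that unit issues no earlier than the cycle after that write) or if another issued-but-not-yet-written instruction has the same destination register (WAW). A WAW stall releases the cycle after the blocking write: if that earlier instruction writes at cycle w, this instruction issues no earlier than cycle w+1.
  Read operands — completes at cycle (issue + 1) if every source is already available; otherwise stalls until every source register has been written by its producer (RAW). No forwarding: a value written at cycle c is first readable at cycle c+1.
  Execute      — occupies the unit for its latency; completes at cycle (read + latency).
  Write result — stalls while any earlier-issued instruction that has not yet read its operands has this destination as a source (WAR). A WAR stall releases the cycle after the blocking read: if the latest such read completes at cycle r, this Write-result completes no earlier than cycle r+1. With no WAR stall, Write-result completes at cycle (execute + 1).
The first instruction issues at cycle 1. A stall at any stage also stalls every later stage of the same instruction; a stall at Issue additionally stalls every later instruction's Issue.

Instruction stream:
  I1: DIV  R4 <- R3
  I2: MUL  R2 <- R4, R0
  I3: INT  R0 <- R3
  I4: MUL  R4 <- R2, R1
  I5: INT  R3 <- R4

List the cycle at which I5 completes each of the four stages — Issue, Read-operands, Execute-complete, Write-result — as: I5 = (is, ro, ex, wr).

I5 = (19, 25, 26, 27)

[I1] 1/2/10/11
[I2] 2/12/16/17  (RAW R4: wait I1 write@11)
[I3] 3/4/5/13  (WAR R0: wait I2 read@12)
[I4] 18/19/23/24  (struct: MUL busy until I2 writes@17)
[I5] 19/25/26/27  (RAW R4: wait I4 write@24)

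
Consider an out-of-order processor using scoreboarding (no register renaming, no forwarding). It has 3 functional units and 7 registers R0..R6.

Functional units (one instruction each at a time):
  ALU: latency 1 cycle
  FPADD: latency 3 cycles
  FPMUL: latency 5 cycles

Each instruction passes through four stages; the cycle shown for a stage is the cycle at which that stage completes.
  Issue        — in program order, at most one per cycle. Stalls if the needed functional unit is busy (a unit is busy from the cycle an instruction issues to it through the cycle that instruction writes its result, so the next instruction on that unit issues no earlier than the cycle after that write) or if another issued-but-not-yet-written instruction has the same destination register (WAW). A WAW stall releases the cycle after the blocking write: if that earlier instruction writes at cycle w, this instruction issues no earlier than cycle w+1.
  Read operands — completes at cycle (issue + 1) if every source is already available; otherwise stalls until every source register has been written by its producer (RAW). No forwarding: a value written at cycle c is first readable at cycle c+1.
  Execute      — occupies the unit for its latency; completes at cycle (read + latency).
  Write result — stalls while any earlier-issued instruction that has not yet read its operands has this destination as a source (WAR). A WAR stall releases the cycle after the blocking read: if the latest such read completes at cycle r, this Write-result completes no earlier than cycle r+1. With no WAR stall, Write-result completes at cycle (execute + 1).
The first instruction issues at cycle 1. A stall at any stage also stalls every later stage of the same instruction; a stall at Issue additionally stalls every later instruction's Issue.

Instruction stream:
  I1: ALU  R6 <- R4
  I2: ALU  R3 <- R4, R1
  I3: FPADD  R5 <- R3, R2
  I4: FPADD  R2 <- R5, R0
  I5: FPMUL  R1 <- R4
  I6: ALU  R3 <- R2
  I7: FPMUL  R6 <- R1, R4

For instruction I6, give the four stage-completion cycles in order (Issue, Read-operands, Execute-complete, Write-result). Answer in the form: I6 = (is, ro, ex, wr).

cycle 1: I1 issues→ALU
cycle 2: I1 reads
cycle 3: I1 exec-done
cycle 4: I1 writes R6
cycle 5: I2 issues→ALU
cycle 6: I2 reads · I3 issues→FPADD
cycle 7: I2 exec-done
cycle 8: I2 writes R3
cycle 9: I3 reads
cycle 12: I3 exec-done
cycle 13: I3 writes R5
cycle 14: I4 issues→FPADD
cycle 15: I4 reads · I5 issues→FPMUL
cycle 16: I5 reads · I6 issues→ALU
cycle 18: I4 exec-done
cycle 19: I4 writes R2
cycle 20: I6 reads
cycle 21: I5 exec-done · I6 exec-done
cycle 22: I5 writes R1 · I6 writes R3
cycle 23: I7 issues→FPMUL
cycle 24: I7 reads
cycle 29: I7 exec-done
cycle 30: I7 writes R6

I6 = (16, 20, 21, 22)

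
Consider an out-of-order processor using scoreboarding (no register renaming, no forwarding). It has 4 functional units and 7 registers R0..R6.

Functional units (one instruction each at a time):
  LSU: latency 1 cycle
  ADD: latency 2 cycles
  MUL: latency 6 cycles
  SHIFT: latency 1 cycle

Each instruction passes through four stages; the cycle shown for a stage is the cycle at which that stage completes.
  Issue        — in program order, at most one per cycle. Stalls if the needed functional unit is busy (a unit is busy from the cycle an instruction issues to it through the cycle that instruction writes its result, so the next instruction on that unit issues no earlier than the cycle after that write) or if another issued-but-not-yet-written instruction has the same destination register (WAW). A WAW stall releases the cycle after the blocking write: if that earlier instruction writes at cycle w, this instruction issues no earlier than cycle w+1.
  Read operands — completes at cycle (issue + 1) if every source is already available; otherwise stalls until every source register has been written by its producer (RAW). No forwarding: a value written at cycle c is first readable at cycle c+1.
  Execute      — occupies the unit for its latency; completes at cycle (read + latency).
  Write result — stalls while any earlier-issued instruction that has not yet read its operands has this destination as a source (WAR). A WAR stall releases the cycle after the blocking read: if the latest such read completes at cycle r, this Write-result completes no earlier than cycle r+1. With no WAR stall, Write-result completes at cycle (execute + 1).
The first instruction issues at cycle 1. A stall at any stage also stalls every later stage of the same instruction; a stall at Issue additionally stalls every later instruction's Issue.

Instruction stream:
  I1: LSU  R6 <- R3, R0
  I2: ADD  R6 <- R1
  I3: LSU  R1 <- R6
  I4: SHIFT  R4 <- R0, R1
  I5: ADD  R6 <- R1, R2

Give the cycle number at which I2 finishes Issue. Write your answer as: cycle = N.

cycle = 5

cycle 1: I1 issues→LSU
cycle 2: I1 reads
cycle 3: I1 exec-done
cycle 4: I1 writes R6
cycle 5: I2 issues→ADD
cycle 6: I2 reads · I3 issues→LSU
cycle 7: I4 issues→SHIFT
cycle 8: I2 exec-done
cycle 9: I2 writes R6
cycle 10: I3 reads · I5 issues→ADD
cycle 11: I3 exec-done
cycle 12: I3 writes R1
cycle 13: I4 reads · I5 reads
cycle 14: I4 exec-done
cycle 15: I4 writes R4 · I5 exec-done
cycle 16: I5 writes R6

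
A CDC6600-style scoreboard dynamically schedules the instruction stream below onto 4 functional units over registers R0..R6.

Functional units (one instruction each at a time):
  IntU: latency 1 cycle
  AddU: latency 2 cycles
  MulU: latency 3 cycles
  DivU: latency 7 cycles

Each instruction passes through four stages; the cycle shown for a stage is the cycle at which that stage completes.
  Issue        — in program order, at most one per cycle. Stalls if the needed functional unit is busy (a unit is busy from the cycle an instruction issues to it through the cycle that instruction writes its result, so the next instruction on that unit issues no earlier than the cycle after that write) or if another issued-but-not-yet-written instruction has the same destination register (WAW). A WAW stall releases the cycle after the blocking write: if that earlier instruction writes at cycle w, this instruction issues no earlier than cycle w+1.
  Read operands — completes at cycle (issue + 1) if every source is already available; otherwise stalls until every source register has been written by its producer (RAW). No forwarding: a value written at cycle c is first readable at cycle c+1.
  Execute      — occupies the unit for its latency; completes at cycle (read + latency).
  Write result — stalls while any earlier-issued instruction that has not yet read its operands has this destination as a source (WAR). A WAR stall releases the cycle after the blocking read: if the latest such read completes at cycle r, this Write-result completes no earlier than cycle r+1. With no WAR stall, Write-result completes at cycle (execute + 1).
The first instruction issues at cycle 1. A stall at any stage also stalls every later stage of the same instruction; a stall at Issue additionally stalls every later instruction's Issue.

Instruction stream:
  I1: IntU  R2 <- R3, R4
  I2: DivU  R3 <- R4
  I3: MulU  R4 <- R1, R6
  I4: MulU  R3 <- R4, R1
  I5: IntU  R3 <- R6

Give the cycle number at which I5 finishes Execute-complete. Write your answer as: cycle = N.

c1: issue I1 (IntU)
c2: I1 read-ops, issue I2 (DivU)
c3: I1 finished on IntU, I2 read-ops, issue I3 (MulU)
c4: I1→R2, I3 read-ops
c7: I3 finished on MulU
c8: I3→R4
c10: I2 finished on DivU
c11: I2→R3
c12: issue I4 (MulU)
c13: I4 read-ops
c16: I4 finished on MulU
c17: I4→R3
c18: issue I5 (IntU)
c19: I5 read-ops
c20: I5 finished on IntU
c21: I5→R3

cycle = 20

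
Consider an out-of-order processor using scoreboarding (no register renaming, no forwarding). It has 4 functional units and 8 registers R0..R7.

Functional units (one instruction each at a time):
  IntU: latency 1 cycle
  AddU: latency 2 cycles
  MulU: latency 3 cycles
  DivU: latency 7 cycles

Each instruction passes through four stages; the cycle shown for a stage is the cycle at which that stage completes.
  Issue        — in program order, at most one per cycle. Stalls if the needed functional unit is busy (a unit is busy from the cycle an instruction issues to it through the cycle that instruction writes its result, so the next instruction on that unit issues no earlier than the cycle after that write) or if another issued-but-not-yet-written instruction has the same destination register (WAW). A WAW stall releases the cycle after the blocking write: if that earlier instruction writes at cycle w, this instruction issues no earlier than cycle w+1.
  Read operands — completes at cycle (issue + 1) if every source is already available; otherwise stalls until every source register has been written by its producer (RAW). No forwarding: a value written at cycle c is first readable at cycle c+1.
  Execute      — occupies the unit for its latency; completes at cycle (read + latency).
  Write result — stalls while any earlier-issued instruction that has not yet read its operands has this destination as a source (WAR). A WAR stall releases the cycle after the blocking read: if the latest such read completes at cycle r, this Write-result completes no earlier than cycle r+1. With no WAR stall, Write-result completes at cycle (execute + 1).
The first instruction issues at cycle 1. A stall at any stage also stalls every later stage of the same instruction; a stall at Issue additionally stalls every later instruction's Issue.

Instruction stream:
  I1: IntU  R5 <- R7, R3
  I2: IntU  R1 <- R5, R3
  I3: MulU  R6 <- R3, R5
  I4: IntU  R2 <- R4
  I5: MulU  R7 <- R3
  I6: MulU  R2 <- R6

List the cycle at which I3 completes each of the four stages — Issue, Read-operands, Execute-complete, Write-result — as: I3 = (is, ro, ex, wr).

  I1 | 1 | 2 | 3 | 4
  I2 | 5 | 6 | 7 | 8   struct: IntU busy until I1 writes@4
  I3 | 6 | 7 | 10 | 11
  I4 | 9 | 10 | 11 | 12   struct: IntU busy until I2 writes@8
  I5 | 12 | 13 | 16 | 17   struct: MulU busy until I3 writes@11
  I6 | 18 | 19 | 22 | 23   struct: MulU busy until I5 writes@17

I3 = (6, 7, 10, 11)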